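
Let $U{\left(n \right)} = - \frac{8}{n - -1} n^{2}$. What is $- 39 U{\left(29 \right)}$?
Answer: $\frac{43732}{5} \approx 8746.4$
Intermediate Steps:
$U{\left(n \right)} = - \frac{8 n^{2}}{1 + n}$ ($U{\left(n \right)} = - \frac{8}{n + 1} n^{2} = - \frac{8}{1 + n} n^{2} = - \frac{8 n^{2}}{1 + n}$)
$- 39 U{\left(29 \right)} = - 39 \left(- \frac{8 \cdot 29^{2}}{1 + 29}\right) = - 39 \left(\left(-8\right) 841 \cdot \frac{1}{30}\right) = \left(-39\right) \left(- \frac{3364}{15}\right) = \frac{43732}{5}$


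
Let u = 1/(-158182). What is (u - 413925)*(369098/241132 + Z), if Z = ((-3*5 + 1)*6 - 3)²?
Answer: -59762656872123611653/19071371012 ≈ -3.1336e+9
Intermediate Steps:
u = -1/158182 ≈ -6.3218e-6
Z = 7569 (Z = ((-15 + 1)*6 - 3)² = (-14*6 - 3)² = (-84 - 3)² = (-87)² = 7569)
(u - 413925)*(369098/241132 + Z) = (-1/158182 - 413925)*(369098/241132 + 7569) = -65475484351*(369098*(1/241132) + 7569)/158182 = -65475484351*(184549/120566 + 7569)/158182 = -65475484351/158182*912748603/120566 = -59762656872123611653/19071371012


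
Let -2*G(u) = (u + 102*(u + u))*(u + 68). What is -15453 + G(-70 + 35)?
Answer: 205869/2 ≈ 1.0293e+5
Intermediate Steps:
G(u) = -205*u*(68 + u)/2 (G(u) = -(u + 102*(u + u))*(u + 68)/2 = -(u + 102*(2*u))*(68 + u)/2 = -(u + 204*u)*(68 + u)/2 = -205*u*(68 + u)/2)
-15453 + G(-70 + 35) = -15453 - 205*(-70 + 35)*(68 + (-70 + 35))/2 = -15453 - 205/2*(-35)*(68 - 35) = -15453 - 205/2*(-35)*33 = -15453 + 236775/2 = 205869/2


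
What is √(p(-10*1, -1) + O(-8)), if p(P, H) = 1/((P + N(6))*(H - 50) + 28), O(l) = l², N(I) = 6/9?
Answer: √451598/84 ≈ 8.0001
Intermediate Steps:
N(I) = ⅔ (N(I) = 6*(⅑) = ⅔)
p(P, H) = 1/(28 + (-50 + H)*(⅔ + P)) (p(P, H) = 1/((P + ⅔)*(H - 50) + 28) = 1/((⅔ + P)*(-50 + H) + 28) = 1/((-50 + H)*(⅔ + P) + 28) = 1/(28 + (-50 + H)*(⅔ + P)))
√(p(-10*1, -1) + O(-8)) = √(3/(-16 - (-1500) + 2*(-1) + 3*(-1)*(-10*1)) + (-8)²) = √(3/(-16 - 150*(-10) - 2 + 3*(-1)*(-10)) + 64) = √(3/(-16 + 1500 - 2 + 30) + 64) = √(3/1512 + 64) = √(3*(1/1512) + 64) = √(1/504 + 64) = √(32257/504) = √451598/84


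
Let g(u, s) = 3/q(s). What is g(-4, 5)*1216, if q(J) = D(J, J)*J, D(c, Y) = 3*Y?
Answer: 1216/25 ≈ 48.640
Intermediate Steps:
q(J) = 3*J² (q(J) = (3*J)*J = 3*J²)
g(u, s) = s⁻² (g(u, s) = 3/((3*s²)) = 3*(1/(3*s²)) = s⁻²)
g(-4, 5)*1216 = 1216/5² = (1/25)*1216 = 1216/25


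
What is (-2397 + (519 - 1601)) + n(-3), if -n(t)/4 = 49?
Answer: -3675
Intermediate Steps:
n(t) = -196 (n(t) = -4*49 = -196)
(-2397 + (519 - 1601)) + n(-3) = (-2397 + (519 - 1601)) - 196 = (-2397 - 1082) - 196 = -3479 - 196 = -3675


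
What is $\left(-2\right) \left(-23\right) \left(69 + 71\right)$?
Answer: $6440$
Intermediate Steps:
$\left(-2\right) \left(-23\right) \left(69 + 71\right) = 46 \cdot 140 = 6440$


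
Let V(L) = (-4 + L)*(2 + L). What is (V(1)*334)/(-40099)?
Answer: 3006/40099 ≈ 0.074964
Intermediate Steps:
(V(1)*334)/(-40099) = ((-8 + 1² - 2*1)*334)/(-40099) = ((-8 + 1 - 2)*334)*(-1/40099) = -9*334*(-1/40099) = -3006*(-1/40099) = 3006/40099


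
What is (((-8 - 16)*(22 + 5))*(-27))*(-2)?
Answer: -34992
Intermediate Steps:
(((-8 - 16)*(22 + 5))*(-27))*(-2) = (-24*27*(-27))*(-2) = -648*(-27)*(-2) = 17496*(-2) = -34992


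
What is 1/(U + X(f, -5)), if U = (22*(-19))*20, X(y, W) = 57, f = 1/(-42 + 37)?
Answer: -1/8303 ≈ -0.00012044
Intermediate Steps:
f = -⅕ (f = 1/(-5) = -⅕ ≈ -0.20000)
U = -8360 (U = -418*20 = -8360)
1/(U + X(f, -5)) = 1/(-8360 + 57) = 1/(-8303) = -1/8303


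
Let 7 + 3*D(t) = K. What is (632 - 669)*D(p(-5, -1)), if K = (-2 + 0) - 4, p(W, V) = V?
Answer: 481/3 ≈ 160.33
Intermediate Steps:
K = -6 (K = -2 - 4 = -6)
D(t) = -13/3 (D(t) = -7/3 + (⅓)*(-6) = -7/3 - 2 = -13/3)
(632 - 669)*D(p(-5, -1)) = (632 - 669)*(-13/3) = -37*(-13/3) = 481/3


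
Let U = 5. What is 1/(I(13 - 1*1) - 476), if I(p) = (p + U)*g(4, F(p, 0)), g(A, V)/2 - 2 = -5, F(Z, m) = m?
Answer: -1/578 ≈ -0.0017301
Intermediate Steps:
g(A, V) = -6 (g(A, V) = 4 + 2*(-5) = 4 - 10 = -6)
I(p) = -30 - 6*p (I(p) = (p + 5)*(-6) = (5 + p)*(-6) = -30 - 6*p)
1/(I(13 - 1*1) - 476) = 1/((-30 - 6*(13 - 1*1)) - 476) = 1/((-30 - 6*(13 - 1)) - 476) = 1/((-30 - 6*12) - 476) = 1/((-30 - 72) - 476) = 1/(-102 - 476) = 1/(-578) = -1/578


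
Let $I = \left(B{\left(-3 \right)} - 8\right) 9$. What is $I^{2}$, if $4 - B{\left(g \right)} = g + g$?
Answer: $324$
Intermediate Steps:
$B{\left(g \right)} = 4 - 2 g$ ($B{\left(g \right)} = 4 - \left(g + g\right) = 4 - 2 g$)
$I = 18$ ($I = \left(\left(4 - -6\right) - 8\right) 9 = \left(\left(4 + 6\right) - 8\right) 9 = \left(10 - 8\right) 9 = 2 \cdot 9 = 18$)
$I^{2} = 18^{2} = 324$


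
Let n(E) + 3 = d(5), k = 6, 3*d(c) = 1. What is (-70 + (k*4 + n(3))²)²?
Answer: 12013156/81 ≈ 1.4831e+5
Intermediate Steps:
d(c) = ⅓ (d(c) = (⅓)*1 = ⅓)
n(E) = -8/3 (n(E) = -3 + ⅓ = -8/3)
(-70 + (k*4 + n(3))²)² = (-70 + (6*4 - 8/3)²)² = (-70 + (24 - 8/3)²)² = (-70 + (64/3)²)² = (-70 + 4096/9)² = (3466/9)² = 12013156/81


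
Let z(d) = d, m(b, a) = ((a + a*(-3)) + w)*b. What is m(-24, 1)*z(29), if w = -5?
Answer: 4872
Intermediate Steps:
m(b, a) = b*(-5 - 2*a) (m(b, a) = ((a + a*(-3)) - 5)*b = ((a - 3*a) - 5)*b = (-2*a - 5)*b = (-5 - 2*a)*b = b*(-5 - 2*a))
m(-24, 1)*z(29) = -1*(-24)*(5 + 2*1)*29 = -1*(-24)*(5 + 2)*29 = -1*(-24)*7*29 = 168*29 = 4872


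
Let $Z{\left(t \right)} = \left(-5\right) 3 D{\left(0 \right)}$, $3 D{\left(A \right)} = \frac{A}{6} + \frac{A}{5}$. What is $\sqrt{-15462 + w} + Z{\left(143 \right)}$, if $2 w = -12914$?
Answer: $i \sqrt{21919} \approx 148.05 i$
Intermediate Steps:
$w = -6457$ ($w = \frac{1}{2} \left(-12914\right) = -6457$)
$D{\left(A \right)} = \frac{11 A}{90}$ ($D{\left(A \right)} = \frac{\frac{A}{6} + \frac{A}{5}}{3} = \frac{\frac{11}{30} A}{3} = \frac{11 A}{90}$)
$Z{\left(t \right)} = 0$ ($Z{\left(t \right)} = \left(-5\right) 3 \cdot \frac{11}{90} \cdot 0 = \left(-15\right) 0 = 0$)
$\sqrt{-15462 + w} + Z{\left(143 \right)} = \sqrt{-15462 - 6457} + 0 = \sqrt{-21919} + 0 = i \sqrt{21919} + 0 = i \sqrt{21919}$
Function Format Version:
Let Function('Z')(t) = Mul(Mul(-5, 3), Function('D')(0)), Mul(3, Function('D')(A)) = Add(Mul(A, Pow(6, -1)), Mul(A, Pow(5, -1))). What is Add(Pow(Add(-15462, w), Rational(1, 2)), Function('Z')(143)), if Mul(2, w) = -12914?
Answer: Mul(I, Pow(21919, Rational(1, 2))) ≈ Mul(148.05, I)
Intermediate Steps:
w = -6457 (w = Mul(Rational(1, 2), -12914) = -6457)
Function('D')(A) = Mul(Rational(11, 90), A) (Function('D')(A) = Mul(Rational(1, 3), Add(Mul(A, Pow(6, -1)), Mul(A, Pow(5, -1)))) = Mul(Rational(1, 3), Add(Mul(A, Rational(1, 6)), Mul(A, Rational(1, 5)))) = Mul(Rational(1, 3), Add(Mul(Rational(1, 6), A), Mul(Rational(1, 5), A))) = Mul(Rational(1, 3), Mul(Rational(11, 30), A)) = Mul(Rational(11, 90), A))
Function('Z')(t) = 0 (Function('Z')(t) = Mul(Mul(-5, 3), Mul(Rational(11, 90), 0)) = Mul(-15, 0) = 0)
Add(Pow(Add(-15462, w), Rational(1, 2)), Function('Z')(143)) = Add(Pow(Add(-15462, -6457), Rational(1, 2)), 0) = Add(Pow(-21919, Rational(1, 2)), 0) = Add(Mul(I, Pow(21919, Rational(1, 2))), 0) = Mul(I, Pow(21919, Rational(1, 2)))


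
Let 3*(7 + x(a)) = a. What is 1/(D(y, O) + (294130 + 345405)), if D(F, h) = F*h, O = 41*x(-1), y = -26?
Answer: 3/1942057 ≈ 1.5448e-6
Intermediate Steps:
x(a) = -7 + a/3
O = -902/3 (O = 41*(-7 + (⅓)*(-1)) = 41*(-7 - ⅓) = 41*(-22/3) = -902/3 ≈ -300.67)
1/(D(y, O) + (294130 + 345405)) = 1/(-26*(-902/3) + (294130 + 345405)) = 1/(23452/3 + 639535) = 1/(1942057/3) = 3/1942057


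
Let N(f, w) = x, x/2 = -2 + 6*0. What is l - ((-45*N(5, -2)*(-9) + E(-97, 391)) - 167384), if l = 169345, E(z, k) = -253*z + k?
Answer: 313417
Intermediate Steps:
x = -4 (x = 2*(-2 + 6*0) = 2*(-2 + 0) = 2*(-2) = -4)
N(f, w) = -4
E(z, k) = k - 253*z
l - ((-45*N(5, -2)*(-9) + E(-97, 391)) - 167384) = 169345 - ((-45*(-4)*(-9) + (391 - 253*(-97))) - 167384) = 169345 - ((180*(-9) + (391 + 24541)) - 167384) = 169345 - ((-1620 + 24932) - 167384) = 169345 - (23312 - 167384) = 169345 - 1*(-144072) = 169345 + 144072 = 313417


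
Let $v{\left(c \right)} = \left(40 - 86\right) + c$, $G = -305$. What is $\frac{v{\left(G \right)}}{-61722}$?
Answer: $\frac{13}{2286} \approx 0.0056868$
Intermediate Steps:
$v{\left(c \right)} = -46 + c$
$\frac{v{\left(G \right)}}{-61722} = \frac{-46 - 305}{-61722} = \left(-351\right) \left(- \frac{1}{61722}\right) = \frac{13}{2286}$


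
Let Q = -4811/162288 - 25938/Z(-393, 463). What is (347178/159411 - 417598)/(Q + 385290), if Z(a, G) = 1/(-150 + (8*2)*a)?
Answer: -514448072812800/206192916927651571 ≈ -0.0024950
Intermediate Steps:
Z(a, G) = 1/(-150 + 16*a)
Q = 27100285510261/162288 (Q = -4811/162288 - 25938/(1/(2*(-75 + 8*(-393)))) = -4811*1/162288 - 25938/(1/(2*(-75 - 3144))) = -4811/162288 - 25938/((1/2)/(-3219)) = -4811/162288 - 25938/((1/2)*(-1/3219)) = -4811/162288 - 25938/(-1/6438) = -4811/162288 - 25938*(-6438) = -4811/162288 + 166988844 = 27100285510261/162288 ≈ 1.6699e+8)
(347178/159411 - 417598)/(Q + 385290) = (347178/159411 - 417598)/(27100285510261/162288 + 385290) = (347178*(1/159411) - 417598)/(27162813453781/162288) = (115726/53137 - 417598)*(162288/27162813453781) = -22189789200/53137*162288/27162813453781 = -514448072812800/206192916927651571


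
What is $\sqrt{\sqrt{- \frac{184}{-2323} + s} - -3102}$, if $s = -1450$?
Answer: $\frac{\sqrt{31643502 + 101 i \sqrt{14790642}}}{101} \approx 55.697 + 0.34183 i$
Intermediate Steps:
$\sqrt{\sqrt{- \frac{184}{-2323} + s} - -3102} = \sqrt{\sqrt{- \frac{184}{-2323} - 1450} - -3102} = \sqrt{\sqrt{\left(-184\right) \left(- \frac{1}{2323}\right) - 1450} + 3102} = \sqrt{\sqrt{\frac{8}{101} - 1450} + 3102} = \sqrt{\sqrt{- \frac{146442}{101}} + 3102} = \sqrt{\frac{i \sqrt{14790642}}{101} + 3102} = \sqrt{3102 + \frac{i \sqrt{14790642}}{101}}$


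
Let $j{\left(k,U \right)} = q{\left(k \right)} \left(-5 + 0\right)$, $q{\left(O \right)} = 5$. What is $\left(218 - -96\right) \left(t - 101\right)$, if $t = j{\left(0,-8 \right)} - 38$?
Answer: $-51496$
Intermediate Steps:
$j{\left(k,U \right)} = -25$ ($j{\left(k,U \right)} = 5 \left(-5 + 0\right) = 5 \left(-5\right) = -25$)
$t = -63$ ($t = -25 - 38 = -63$)
$\left(218 - -96\right) \left(t - 101\right) = \left(218 - -96\right) \left(-63 - 101\right) = \left(218 + 96\right) \left(-164\right) = 314 \left(-164\right) = -51496$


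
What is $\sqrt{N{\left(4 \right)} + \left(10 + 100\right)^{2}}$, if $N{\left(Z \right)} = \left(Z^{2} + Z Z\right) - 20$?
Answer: $4 \sqrt{757} \approx 110.05$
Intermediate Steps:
$N{\left(Z \right)} = -20 + 2 Z^{2}$ ($N{\left(Z \right)} = \left(Z^{2} + Z^{2}\right) - 20 = 2 Z^{2} - 20 = -20 + 2 Z^{2}$)
$\sqrt{N{\left(4 \right)} + \left(10 + 100\right)^{2}} = \sqrt{\left(-20 + 2 \cdot 4^{2}\right) + \left(10 + 100\right)^{2}} = \sqrt{\left(-20 + 2 \cdot 16\right) + 110^{2}} = \sqrt{\left(-20 + 32\right) + 12100} = \sqrt{12 + 12100} = \sqrt{12112} = 4 \sqrt{757}$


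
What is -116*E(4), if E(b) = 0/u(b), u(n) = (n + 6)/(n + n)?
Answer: 0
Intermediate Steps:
u(n) = (6 + n)/(2*n) (u(n) = (6 + n)/((2*n)) = (6 + n)*(1/(2*n)) = (6 + n)/(2*n))
E(b) = 0 (E(b) = 0/(((6 + b)/(2*b))) = 0*(2*b/(6 + b)) = 0)
-116*E(4) = -116*0 = 0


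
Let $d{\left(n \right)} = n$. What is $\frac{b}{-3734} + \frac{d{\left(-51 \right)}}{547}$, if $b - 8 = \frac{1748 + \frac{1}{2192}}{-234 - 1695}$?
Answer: $- \frac{821632475581}{8636433183264} \approx -0.095136$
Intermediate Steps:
$b = \frac{29995327}{4228368}$ ($b = 8 + \frac{1748 + \frac{1}{2192}}{-234 - 1695} = 8 + \frac{1748 + \frac{1}{2192}}{-1929} = 8 + \frac{3831617}{2192} \left(- \frac{1}{1929}\right) = 8 - \frac{3831617}{4228368} = \frac{29995327}{4228368} \approx 7.0938$)
$\frac{b}{-3734} + \frac{d{\left(-51 \right)}}{547} = \frac{29995327}{4228368 \left(-3734\right)} - \frac{51}{547} = \frac{29995327}{4228368} \left(- \frac{1}{3734}\right) - \frac{51}{547} = - \frac{29995327}{15788726112} - \frac{51}{547} = - \frac{821632475581}{8636433183264}$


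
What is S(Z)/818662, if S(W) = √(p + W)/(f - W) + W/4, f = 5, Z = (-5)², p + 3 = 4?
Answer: 25/3274648 - √26/16373240 ≈ 7.3230e-6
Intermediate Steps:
p = 1 (p = -3 + 4 = 1)
Z = 25
S(W) = W/4 + √(1 + W)/(5 - W) (S(W) = √(1 + W)/(5 - W) + W/4 = W/4 + √(1 + W)/(5 - W))
S(Z)/818662 = ((25² - 5*25 - 4*√(1 + 25))/(4*(-5 + 25)))/818662 = ((¼)*(625 - 125 - 4*√26)/20)/818662 = ((¼)*(1/20)*(500 - 4*√26))/818662 = (25/4 - √26/20)/818662 = 25/3274648 - √26/16373240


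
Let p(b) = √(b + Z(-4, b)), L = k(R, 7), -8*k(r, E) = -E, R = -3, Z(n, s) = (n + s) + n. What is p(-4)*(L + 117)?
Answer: 943*I/2 ≈ 471.5*I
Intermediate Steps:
Z(n, s) = s + 2*n
k(r, E) = E/8 (k(r, E) = -(-1)*E/8 = E/8)
L = 7/8 (L = (⅛)*7 = 7/8 ≈ 0.87500)
p(b) = √(-8 + 2*b) (p(b) = √(b + (b + 2*(-4))) = √(b + (b - 8)) = √(b + (-8 + b)) = √(-8 + 2*b))
p(-4)*(L + 117) = √(-8 + 2*(-4))*(7/8 + 117) = √(-8 - 8)*(943/8) = √(-16)*(943/8) = (4*I)*(943/8) = 943*I/2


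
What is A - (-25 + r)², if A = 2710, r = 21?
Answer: 2694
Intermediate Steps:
A - (-25 + r)² = 2710 - (-25 + 21)² = 2710 - 1*(-4)² = 2710 - 1*16 = 2710 - 16 = 2694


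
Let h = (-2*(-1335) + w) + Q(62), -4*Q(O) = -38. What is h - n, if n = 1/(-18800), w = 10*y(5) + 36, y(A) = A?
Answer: 51991401/18800 ≈ 2765.5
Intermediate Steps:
Q(O) = 19/2 (Q(O) = -¼*(-38) = 19/2)
w = 86 (w = 10*5 + 36 = 50 + 36 = 86)
n = -1/18800 ≈ -5.3191e-5
h = 5531/2 (h = (-2*(-1335) + 86) + 19/2 = (2670 + 86) + 19/2 = 2756 + 19/2 = 5531/2 ≈ 2765.5)
h - n = 5531/2 - 1*(-1/18800) = 5531/2 + 1/18800 = 51991401/18800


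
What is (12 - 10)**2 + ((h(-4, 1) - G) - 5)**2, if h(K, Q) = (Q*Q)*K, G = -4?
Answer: 29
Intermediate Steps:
h(K, Q) = K*Q**2 (h(K, Q) = Q**2*K = K*Q**2)
(12 - 10)**2 + ((h(-4, 1) - G) - 5)**2 = (12 - 10)**2 + ((-4*1**2 - 1*(-4)) - 5)**2 = 2**2 + ((-4*1 + 4) - 5)**2 = 4 + ((-4 + 4) - 5)**2 = 4 + (0 - 5)**2 = 4 + (-5)**2 = 4 + 25 = 29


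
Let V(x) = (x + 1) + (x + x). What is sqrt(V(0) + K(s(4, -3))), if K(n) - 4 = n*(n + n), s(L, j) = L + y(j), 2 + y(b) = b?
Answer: sqrt(7) ≈ 2.6458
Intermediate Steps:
V(x) = 1 + 3*x (V(x) = (1 + x) + 2*x = 1 + 3*x)
y(b) = -2 + b
s(L, j) = -2 + L + j (s(L, j) = L + (-2 + j) = -2 + L + j)
K(n) = 4 + 2*n**2 (K(n) = 4 + n*(n + n) = 4 + n*(2*n) = 4 + 2*n**2)
sqrt(V(0) + K(s(4, -3))) = sqrt((1 + 3*0) + (4 + 2*(-2 + 4 - 3)**2)) = sqrt((1 + 0) + (4 + 2*(-1)**2)) = sqrt(1 + (4 + 2*1)) = sqrt(1 + (4 + 2)) = sqrt(1 + 6) = sqrt(7)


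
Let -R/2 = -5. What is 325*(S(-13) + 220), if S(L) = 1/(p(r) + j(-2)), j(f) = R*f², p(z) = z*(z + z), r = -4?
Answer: 5148325/72 ≈ 71505.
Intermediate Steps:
R = 10 (R = -2*(-5) = 10)
p(z) = 2*z² (p(z) = z*(2*z) = 2*z²)
j(f) = 10*f²
S(L) = 1/72 (S(L) = 1/(2*(-4)² + 10*(-2)²) = 1/(2*16 + 10*4) = 1/(32 + 40) = 1/72)
325*(S(-13) + 220) = 325*(1/72 + 220) = 325*(15841/72) = 5148325/72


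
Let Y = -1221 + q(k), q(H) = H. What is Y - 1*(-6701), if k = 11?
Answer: 5491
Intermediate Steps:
Y = -1210 (Y = -1221 + 11 = -1210)
Y - 1*(-6701) = -1210 - 1*(-6701) = -1210 + 6701 = 5491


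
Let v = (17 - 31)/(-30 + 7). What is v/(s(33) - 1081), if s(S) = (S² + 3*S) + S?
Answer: 1/230 ≈ 0.0043478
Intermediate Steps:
s(S) = S² + 4*S
v = 14/23 (v = -14/(-23) = -14*(-1/23) = 14/23 ≈ 0.60870)
v/(s(33) - 1081) = (14/23)/(33*(4 + 33) - 1081) = (14/23)/(33*37 - 1081) = (14/23)/(1221 - 1081) = (14/23)/140 = (1/140)*(14/23) = 1/230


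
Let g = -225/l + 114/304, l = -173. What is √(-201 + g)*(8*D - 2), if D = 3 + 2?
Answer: 19*I*√95449290/346 ≈ 536.49*I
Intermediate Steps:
D = 5
g = 2319/1384 (g = -225/(-173) + 114/304 = -225*(-1/173) + 114*(1/304) = 225/173 + 3/8 = 2319/1384 ≈ 1.6756)
√(-201 + g)*(8*D - 2) = √(-201 + 2319/1384)*(8*5 - 2) = √(-275865/1384)*(40 - 2) = (I*√95449290/692)*38 = 19*I*√95449290/346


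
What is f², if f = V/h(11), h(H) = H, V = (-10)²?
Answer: 10000/121 ≈ 82.645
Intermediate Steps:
V = 100
f = 100/11 ≈ 9.0909
f² = (100/11)² = 10000/121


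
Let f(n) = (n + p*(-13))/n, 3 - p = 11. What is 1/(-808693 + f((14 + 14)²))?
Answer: -98/79251803 ≈ -1.2366e-6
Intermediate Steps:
p = -8 (p = 3 - 1*11 = 3 - 11 = -8)
f(n) = (104 + n)/n (f(n) = (n - 8*(-13))/n = (n + 104)/n = (104 + n)/n)
1/(-808693 + f((14 + 14)²)) = 1/(-808693 + (104 + (14 + 14)²)/((14 + 14)²)) = 1/(-808693 + (104 + 28²)/(28²)) = 1/(-808693 + (104 + 784)/784) = 1/(-808693 + (1/784)*888) = 1/(-808693 + 111/98) = 1/(-79251803/98) = -98/79251803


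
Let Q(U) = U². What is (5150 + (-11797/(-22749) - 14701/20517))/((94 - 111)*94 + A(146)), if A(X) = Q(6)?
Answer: -133534719775/40502766997 ≈ -3.2969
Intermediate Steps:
A(X) = 36 (A(X) = 6² = 36)
(5150 + (-11797/(-22749) - 14701/20517))/((94 - 111)*94 + A(146)) = (5150 + (-11797/(-22749) - 14701/20517))/((94 - 111)*94 + 36) = (5150 + (-11797*(-1/22749) - 14701*1/20517))/(-17*94 + 36) = (5150 + (11797/22749 - 14701/20517))/(-1598 + 36) = (5150 - 10266000/51860137)/(-1562) = (267069439550/51860137)*(-1/1562) = -133534719775/40502766997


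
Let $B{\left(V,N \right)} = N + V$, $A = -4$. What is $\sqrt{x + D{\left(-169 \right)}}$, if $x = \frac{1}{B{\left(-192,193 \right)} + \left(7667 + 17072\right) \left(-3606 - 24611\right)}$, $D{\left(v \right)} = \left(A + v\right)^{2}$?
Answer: $\frac{\sqrt{14584050602767747715514}}{698060362} \approx 173.0$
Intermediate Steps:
$D{\left(v \right)} = \left(-4 + v\right)^{2}$
$x = - \frac{1}{698060362}$ ($x = \frac{1}{\left(193 - 192\right) + \left(7667 + 17072\right) \left(-3606 - 24611\right)} = \frac{1}{1 + 24739 \left(-28217\right)} = \frac{1}{1 - 698060363} = \frac{1}{-698060362} = - \frac{1}{698060362} \approx -1.4325 \cdot 10^{-9}$)
$\sqrt{x + D{\left(-169 \right)}} = \sqrt{- \frac{1}{698060362} + \left(-4 - 169\right)^{2}} = \sqrt{- \frac{1}{698060362} + \left(-173\right)^{2}} = \sqrt{- \frac{1}{698060362} + 29929} = \sqrt{\frac{20892248574297}{698060362}} = \frac{\sqrt{14584050602767747715514}}{698060362}$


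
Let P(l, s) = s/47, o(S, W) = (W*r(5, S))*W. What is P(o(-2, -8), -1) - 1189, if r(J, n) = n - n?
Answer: -55884/47 ≈ -1189.0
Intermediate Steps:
r(J, n) = 0
o(S, W) = 0 (o(S, W) = (W*0)*W = 0*W = 0)
P(l, s) = s/47 (P(l, s) = s*(1/47) = s/47)
P(o(-2, -8), -1) - 1189 = (1/47)*(-1) - 1189 = -1/47 - 1189 = -55884/47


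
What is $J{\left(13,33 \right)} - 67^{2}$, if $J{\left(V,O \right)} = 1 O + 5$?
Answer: $-4451$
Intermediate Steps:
$J{\left(V,O \right)} = 5 + O$ ($J{\left(V,O \right)} = O + 5 = 5 + O$)
$J{\left(13,33 \right)} - 67^{2} = \left(5 + 33\right) - 67^{2} = 38 - 4489 = -4451$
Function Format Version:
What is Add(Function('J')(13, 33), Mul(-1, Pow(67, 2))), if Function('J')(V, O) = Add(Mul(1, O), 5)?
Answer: -4451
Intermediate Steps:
Function('J')(V, O) = Add(5, O) (Function('J')(V, O) = Add(O, 5) = Add(5, O))
Add(Function('J')(13, 33), Mul(-1, Pow(67, 2))) = Add(Add(5, 33), Mul(-1, Pow(67, 2))) = Add(38, Mul(-1, 4489)) = Add(38, -4489) = -4451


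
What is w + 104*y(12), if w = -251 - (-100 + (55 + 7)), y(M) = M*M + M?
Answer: 16011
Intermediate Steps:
y(M) = M + M² (y(M) = M² + M = M + M²)
w = -213 (w = -251 - (-100 + 62) = -251 - 1*(-38) = -251 + 38 = -213)
w + 104*y(12) = -213 + 104*(12*(1 + 12)) = -213 + 104*(12*13) = -213 + 104*156 = -213 + 16224 = 16011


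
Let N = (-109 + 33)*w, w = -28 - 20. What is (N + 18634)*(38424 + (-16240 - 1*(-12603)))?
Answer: 775123934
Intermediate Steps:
w = -48
N = 3648 (N = (-109 + 33)*(-48) = -76*(-48) = 3648)
(N + 18634)*(38424 + (-16240 - 1*(-12603))) = (3648 + 18634)*(38424 + (-16240 - 1*(-12603))) = 22282*(38424 + (-16240 + 12603)) = 22282*(38424 - 3637) = 22282*34787 = 775123934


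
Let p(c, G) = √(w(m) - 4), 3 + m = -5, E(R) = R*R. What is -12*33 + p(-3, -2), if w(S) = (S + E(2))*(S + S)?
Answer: -396 + 2*√15 ≈ -388.25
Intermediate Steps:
E(R) = R²
m = -8 (m = -3 - 5 = -8)
w(S) = 2*S*(4 + S) (w(S) = (S + 2²)*(S + S) = (S + 4)*(2*S) = (4 + S)*(2*S) = 2*S*(4 + S))
p(c, G) = 2*√15 (p(c, G) = √(2*(-8)*(4 - 8) - 4) = √(2*(-8)*(-4) - 4) = √(64 - 4) = √60 = 2*√15)
-12*33 + p(-3, -2) = -12*33 + 2*√15 = -396 + 2*√15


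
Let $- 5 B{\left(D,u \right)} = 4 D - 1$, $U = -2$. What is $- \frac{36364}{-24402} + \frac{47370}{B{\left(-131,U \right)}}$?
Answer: $\frac{5522576}{12201} \approx 452.63$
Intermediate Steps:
$B{\left(D,u \right)} = \frac{1}{5} - \frac{4 D}{5}$ ($B{\left(D,u \right)} = - \frac{4 D - 1}{5} = - \frac{-1 + 4 D}{5} = \frac{1}{5} - \frac{4 D}{5}$)
$- \frac{36364}{-24402} + \frac{47370}{B{\left(-131,U \right)}} = - \frac{36364}{-24402} + \frac{47370}{\frac{1}{5} - - \frac{524}{5}} = \left(-36364\right) \left(- \frac{1}{24402}\right) + \frac{47370}{\frac{1}{5} + \frac{524}{5}} = \frac{18182}{12201} + \frac{47370}{105} = \frac{18182}{12201} + 47370 \cdot \frac{1}{105} = \frac{18182}{12201} + \frac{3158}{7} = \frac{5522576}{12201}$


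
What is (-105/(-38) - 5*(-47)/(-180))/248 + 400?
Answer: 67853797/169632 ≈ 400.01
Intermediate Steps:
(-105/(-38) - 5*(-47)/(-180))/248 + 400 = (-105*(-1/38) + 235*(-1/180))*(1/248) + 400 = (105/38 - 47/36)*(1/248) + 400 = (997/684)*(1/248) + 400 = 997/169632 + 400 = 67853797/169632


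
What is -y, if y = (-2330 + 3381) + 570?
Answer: -1621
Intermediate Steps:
y = 1621 (y = 1051 + 570 = 1621)
-y = -1*1621 = -1621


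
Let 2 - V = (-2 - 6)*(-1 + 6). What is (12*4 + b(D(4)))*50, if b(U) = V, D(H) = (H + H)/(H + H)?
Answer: 4500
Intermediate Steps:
D(H) = 1 (D(H) = (2*H)/((2*H)) = (2*H)*(1/(2*H)) = 1)
V = 42 (V = 2 - (-2 - 6)*(-1 + 6) = 2 - (-8)*5 = 2 - 1*(-40) = 2 + 40 = 42)
b(U) = 42
(12*4 + b(D(4)))*50 = (12*4 + 42)*50 = (48 + 42)*50 = 90*50 = 4500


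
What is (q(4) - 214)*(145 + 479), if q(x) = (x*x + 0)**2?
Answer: 26208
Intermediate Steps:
q(x) = x**4 (q(x) = (x**2 + 0)**2 = (x**2)**2 = x**4)
(q(4) - 214)*(145 + 479) = (4**4 - 214)*(145 + 479) = (256 - 214)*624 = 42*624 = 26208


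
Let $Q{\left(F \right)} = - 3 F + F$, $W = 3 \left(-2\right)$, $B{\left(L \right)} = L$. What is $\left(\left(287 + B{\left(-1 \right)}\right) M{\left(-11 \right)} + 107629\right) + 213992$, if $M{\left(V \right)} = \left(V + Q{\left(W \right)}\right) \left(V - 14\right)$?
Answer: $314471$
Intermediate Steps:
$W = -6$
$Q{\left(F \right)} = - 2 F$
$M{\left(V \right)} = \left(-14 + V\right) \left(12 + V\right)$ ($M{\left(V \right)} = \left(V - -12\right) \left(V - 14\right) = \left(V + 12\right) \left(-14 + V\right) = \left(12 + V\right) \left(-14 + V\right) = \left(-14 + V\right) \left(12 + V\right)$)
$\left(\left(287 + B{\left(-1 \right)}\right) M{\left(-11 \right)} + 107629\right) + 213992 = \left(\left(287 - 1\right) \left(-168 + \left(-11\right)^{2} - -22\right) + 107629\right) + 213992 = \left(286 \left(-168 + 121 + 22\right) + 107629\right) + 213992 = \left(286 \left(-25\right) + 107629\right) + 213992 = \left(-7150 + 107629\right) + 213992 = 100479 + 213992 = 314471$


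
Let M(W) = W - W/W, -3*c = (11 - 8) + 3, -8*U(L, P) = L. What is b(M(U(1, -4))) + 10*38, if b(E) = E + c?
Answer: 3015/8 ≈ 376.88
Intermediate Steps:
U(L, P) = -L/8
c = -2 (c = -((11 - 8) + 3)/3 = -(3 + 3)/3 = -⅓*6 = -2)
M(W) = -1 + W (M(W) = W - 1*1 = W - 1 = -1 + W)
b(E) = -2 + E (b(E) = E - 2 = -2 + E)
b(M(U(1, -4))) + 10*38 = (-2 + (-1 - ⅛*1)) + 10*38 = (-2 + (-1 - ⅛)) + 380 = (-2 - 9/8) + 380 = -25/8 + 380 = 3015/8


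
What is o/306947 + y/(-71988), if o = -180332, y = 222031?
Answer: -81133489373/22096500636 ≈ -3.6718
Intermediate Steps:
o/306947 + y/(-71988) = -180332/306947 + 222031/(-71988) = -180332*1/306947 + 222031*(-1/71988) = -180332/306947 - 222031/71988 = -81133489373/22096500636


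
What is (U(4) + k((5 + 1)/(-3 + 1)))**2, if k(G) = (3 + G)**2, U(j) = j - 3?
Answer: 1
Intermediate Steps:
U(j) = -3 + j
(U(4) + k((5 + 1)/(-3 + 1)))**2 = ((-3 + 4) + (3 + (5 + 1)/(-3 + 1))**2)**2 = (1 + (3 + 6/(-2))**2)**2 = (1 + (3 + 6*(-1/2))**2)**2 = (1 + (3 - 3)**2)**2 = (1 + 0**2)**2 = (1 + 0)**2 = 1**2 = 1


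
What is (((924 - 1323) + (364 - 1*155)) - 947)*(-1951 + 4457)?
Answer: -2849322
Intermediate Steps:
(((924 - 1323) + (364 - 1*155)) - 947)*(-1951 + 4457) = ((-399 + (364 - 155)) - 947)*2506 = ((-399 + 209) - 947)*2506 = (-190 - 947)*2506 = -1137*2506 = -2849322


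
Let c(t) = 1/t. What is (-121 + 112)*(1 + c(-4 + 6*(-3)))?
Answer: -189/22 ≈ -8.5909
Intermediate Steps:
(-121 + 112)*(1 + c(-4 + 6*(-3))) = (-121 + 112)*(1 + 1/(-4 + 6*(-3))) = -9*(1 + 1/(-4 - 18)) = -9*(1 + 1/(-22)) = -9*(1 - 1/22) = -9*21/22 = -189/22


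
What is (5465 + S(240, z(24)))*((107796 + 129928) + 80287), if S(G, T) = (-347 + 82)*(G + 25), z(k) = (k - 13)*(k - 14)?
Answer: -20594392360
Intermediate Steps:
z(k) = (-14 + k)*(-13 + k) (z(k) = (-13 + k)*(-14 + k) = (-14 + k)*(-13 + k))
S(G, T) = -6625 - 265*G (S(G, T) = -265*(25 + G) = -6625 - 265*G)
(5465 + S(240, z(24)))*((107796 + 129928) + 80287) = (5465 + (-6625 - 265*240))*((107796 + 129928) + 80287) = (5465 + (-6625 - 63600))*(237724 + 80287) = (5465 - 70225)*318011 = -64760*318011 = -20594392360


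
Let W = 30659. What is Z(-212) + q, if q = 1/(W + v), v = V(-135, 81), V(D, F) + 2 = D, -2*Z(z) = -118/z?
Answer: -900293/3235332 ≈ -0.27827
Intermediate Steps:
Z(z) = 59/z (Z(z) = -(-59)/z = 59/z)
V(D, F) = -2 + D
v = -137 (v = -2 - 135 = -137)
q = 1/30522 (q = 1/(30659 - 137) = 1/30522 ≈ 3.2763e-5)
Z(-212) + q = 59/(-212) + 1/30522 = 59*(-1/212) + 1/30522 = -59/212 + 1/30522 = -900293/3235332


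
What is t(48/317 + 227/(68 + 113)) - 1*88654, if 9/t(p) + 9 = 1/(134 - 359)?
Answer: -179615029/2026 ≈ -88655.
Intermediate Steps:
t(p) = -2025/2026 (t(p) = 9/(-9 + 1/(134 - 359)) = 9/(-9 + 1/(-225)) = 9/(-9 - 1/225) = 9/(-2026/225) = 9*(-225/2026) = -2025/2026)
t(48/317 + 227/(68 + 113)) - 1*88654 = -2025/2026 - 1*88654 = -2025/2026 - 88654 = -179615029/2026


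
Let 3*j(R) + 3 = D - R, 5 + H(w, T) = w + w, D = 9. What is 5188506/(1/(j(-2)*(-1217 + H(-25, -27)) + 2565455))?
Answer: 13293279247878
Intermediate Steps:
H(w, T) = -5 + 2*w (H(w, T) = -5 + (w + w) = -5 + 2*w)
j(R) = 2 - R/3 (j(R) = -1 + (9 - R)/3 = -1 + (3 - R/3) = 2 - R/3)
5188506/(1/(j(-2)*(-1217 + H(-25, -27)) + 2565455)) = 5188506/(1/((2 - ⅓*(-2))*(-1217 + (-5 + 2*(-25))) + 2565455)) = 5188506/(1/((2 + ⅔)*(-1217 + (-5 - 50)) + 2565455)) = 5188506/(1/(8*(-1217 - 55)/3 + 2565455)) = 5188506/(1/((8/3)*(-1272) + 2565455)) = 5188506/(1/(-3392 + 2565455)) = 5188506/(1/2562063) = 5188506*2562063 = 13293279247878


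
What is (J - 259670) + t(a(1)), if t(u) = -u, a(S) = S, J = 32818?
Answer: -226853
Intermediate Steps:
(J - 259670) + t(a(1)) = (32818 - 259670) - 1*1 = -226852 - 1 = -226853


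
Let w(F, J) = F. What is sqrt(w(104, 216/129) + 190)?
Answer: 7*sqrt(6) ≈ 17.146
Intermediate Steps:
sqrt(w(104, 216/129) + 190) = sqrt(104 + 190) = sqrt(294) = 7*sqrt(6)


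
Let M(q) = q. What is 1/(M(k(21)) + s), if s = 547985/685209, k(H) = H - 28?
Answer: -685209/4248478 ≈ -0.16128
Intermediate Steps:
k(H) = -28 + H
s = 547985/685209 (s = 547985*(1/685209) = 547985/685209 ≈ 0.79973)
1/(M(k(21)) + s) = 1/((-28 + 21) + 547985/685209) = 1/(-7 + 547985/685209) = 1/(-4248478/685209) = -685209/4248478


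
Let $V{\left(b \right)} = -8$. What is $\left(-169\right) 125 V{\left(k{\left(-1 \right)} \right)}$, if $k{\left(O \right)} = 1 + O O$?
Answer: $169000$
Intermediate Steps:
$k{\left(O \right)} = 1 + O^{2}$
$\left(-169\right) 125 V{\left(k{\left(-1 \right)} \right)} = \left(-169\right) 125 \left(-8\right) = \left(-21125\right) \left(-8\right) = 169000$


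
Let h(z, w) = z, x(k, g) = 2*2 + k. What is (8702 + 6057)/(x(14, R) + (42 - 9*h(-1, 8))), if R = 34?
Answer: 14759/69 ≈ 213.90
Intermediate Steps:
x(k, g) = 4 + k
(8702 + 6057)/(x(14, R) + (42 - 9*h(-1, 8))) = (8702 + 6057)/((4 + 14) + (42 - 9*(-1))) = 14759/(18 + (42 + 9)) = 14759/(18 + 51) = 14759/69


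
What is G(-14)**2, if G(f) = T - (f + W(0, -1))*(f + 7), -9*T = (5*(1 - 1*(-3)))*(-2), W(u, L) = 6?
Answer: 215296/81 ≈ 2658.0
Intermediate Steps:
T = 40/9 (T = -5*(1 - 1*(-3))*(-2)/9 = -5*(1 + 3)*(-2)/9 = -5*4*(-2)/9 = -20*(-2)/9 = -1/9*(-40) = 40/9 ≈ 4.4444)
G(f) = 40/9 - (6 + f)*(7 + f) (G(f) = 40/9 - (f + 6)*(f + 7) = 40/9 - (6 + f)*(7 + f))
G(-14)**2 = (-338/9 - 1*(-14)**2 - 13*(-14))**2 = (-338/9 - 1*196 + 182)**2 = (-338/9 - 196 + 182)**2 = (-464/9)**2 = 215296/81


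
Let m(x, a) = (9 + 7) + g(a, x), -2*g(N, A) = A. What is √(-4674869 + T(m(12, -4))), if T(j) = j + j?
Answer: I*√4674849 ≈ 2162.1*I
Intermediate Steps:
g(N, A) = -A/2
m(x, a) = 16 - x/2 (m(x, a) = (9 + 7) - x/2 = 16 - x/2)
T(j) = 2*j
√(-4674869 + T(m(12, -4))) = √(-4674869 + 2*(16 - ½*12)) = √(-4674869 + 2*(16 - 6)) = √(-4674869 + 2*10) = √(-4674869 + 20) = √(-4674849) = I*√4674849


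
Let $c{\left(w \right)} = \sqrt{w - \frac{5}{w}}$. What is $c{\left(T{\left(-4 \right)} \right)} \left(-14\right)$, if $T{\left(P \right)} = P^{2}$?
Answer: $- \frac{7 \sqrt{251}}{2} \approx -55.45$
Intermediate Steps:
$c{\left(T{\left(-4 \right)} \right)} \left(-14\right) = \sqrt{\left(-4\right)^{2} - \frac{5}{\left(-4\right)^{2}}} \left(-14\right) = \sqrt{16 - \frac{5}{16}} \left(-14\right) = \sqrt{\frac{251}{16}} \left(-14\right) = \frac{\sqrt{251}}{4} \left(-14\right) = - \frac{7 \sqrt{251}}{2}$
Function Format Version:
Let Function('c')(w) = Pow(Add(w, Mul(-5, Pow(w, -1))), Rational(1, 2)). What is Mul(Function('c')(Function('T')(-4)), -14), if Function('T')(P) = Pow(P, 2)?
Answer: Mul(Rational(-7, 2), Pow(251, Rational(1, 2))) ≈ -55.450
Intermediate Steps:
Mul(Function('c')(Function('T')(-4)), -14) = Mul(Pow(Add(Pow(-4, 2), Mul(-5, Pow(Pow(-4, 2), -1))), Rational(1, 2)), -14) = Mul(Pow(Add(16, Mul(-5, Pow(16, -1))), Rational(1, 2)), -14) = Mul(Pow(Add(16, Mul(-5, Rational(1, 16))), Rational(1, 2)), -14) = Mul(Pow(Add(16, Rational(-5, 16)), Rational(1, 2)), -14) = Mul(Pow(Rational(251, 16), Rational(1, 2)), -14) = Mul(Mul(Rational(1, 4), Pow(251, Rational(1, 2))), -14) = Mul(Rational(-7, 2), Pow(251, Rational(1, 2)))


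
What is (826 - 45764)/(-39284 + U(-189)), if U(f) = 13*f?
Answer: 44938/41741 ≈ 1.0766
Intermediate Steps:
(826 - 45764)/(-39284 + U(-189)) = (826 - 45764)/(-39284 + 13*(-189)) = -44938/(-39284 - 2457) = -44938/(-41741) = -44938*(-1/41741) = 44938/41741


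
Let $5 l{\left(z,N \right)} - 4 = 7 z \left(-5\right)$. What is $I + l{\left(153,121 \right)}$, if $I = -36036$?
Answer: $- \frac{185531}{5} \approx -37106.0$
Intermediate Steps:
$l{\left(z,N \right)} = \frac{4}{5} - 7 z$ ($l{\left(z,N \right)} = \frac{4}{5} + \frac{7 z \left(-5\right)}{5} = \frac{4}{5} + \frac{\left(-35\right) z}{5} = \frac{4}{5} - 7 z$)
$I + l{\left(153,121 \right)} = -36036 + \left(\frac{4}{5} - 1071\right) = -36036 - \frac{5351}{5} = - \frac{185531}{5}$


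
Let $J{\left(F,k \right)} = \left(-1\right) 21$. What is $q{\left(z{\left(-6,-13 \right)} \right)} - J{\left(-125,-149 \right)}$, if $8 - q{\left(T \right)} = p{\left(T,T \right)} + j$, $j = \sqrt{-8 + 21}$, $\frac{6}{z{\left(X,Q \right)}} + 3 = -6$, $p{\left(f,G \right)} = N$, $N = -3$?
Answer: $32 - \sqrt{13} \approx 28.394$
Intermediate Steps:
$p{\left(f,G \right)} = -3$
$z{\left(X,Q \right)} = - \frac{2}{3}$ ($z{\left(X,Q \right)} = \frac{6}{-3 - 6} = \frac{6}{-9} = 6 \left(- \frac{1}{9}\right) = - \frac{2}{3}$)
$j = \sqrt{13} \approx 3.6056$
$J{\left(F,k \right)} = -21$
$q{\left(T \right)} = 11 - \sqrt{13}$ ($q{\left(T \right)} = 8 - \left(-3 + \sqrt{13}\right) = 8 + \left(3 - \sqrt{13}\right) = 11 - \sqrt{13}$)
$q{\left(z{\left(-6,-13 \right)} \right)} - J{\left(-125,-149 \right)} = \left(11 - \sqrt{13}\right) - -21 = \left(11 - \sqrt{13}\right) + 21 = 32 - \sqrt{13}$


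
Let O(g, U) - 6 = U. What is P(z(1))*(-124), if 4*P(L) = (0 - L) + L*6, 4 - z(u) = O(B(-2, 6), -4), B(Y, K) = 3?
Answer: -310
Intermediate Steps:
O(g, U) = 6 + U
z(u) = 2 (z(u) = 4 - (6 - 4) = 4 - 1*2 = 4 - 2 = 2)
P(L) = 5*L/4 (P(L) = ((0 - L) + L*6)/4 = (-L + 6*L)/4 = (5*L)/4 = 5*L/4)
P(z(1))*(-124) = ((5/4)*2)*(-124) = (5/2)*(-124) = -310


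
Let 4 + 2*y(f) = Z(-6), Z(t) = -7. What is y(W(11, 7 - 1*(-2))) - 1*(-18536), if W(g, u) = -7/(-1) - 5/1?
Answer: 37061/2 ≈ 18531.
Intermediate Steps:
W(g, u) = 2 (W(g, u) = -7*(-1) - 5*1 = 7 - 5 = 2)
y(f) = -11/2 (y(f) = -2 + (½)*(-7) = -2 - 7/2 = -11/2)
y(W(11, 7 - 1*(-2))) - 1*(-18536) = -11/2 - 1*(-18536) = -11/2 + 18536 = 37061/2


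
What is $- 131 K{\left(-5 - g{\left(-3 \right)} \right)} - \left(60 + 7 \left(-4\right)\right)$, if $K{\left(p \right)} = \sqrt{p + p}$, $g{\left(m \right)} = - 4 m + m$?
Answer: $-32 - 262 i \sqrt{7} \approx -32.0 - 693.19 i$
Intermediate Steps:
$g{\left(m \right)} = - 3 m$
$K{\left(p \right)} = \sqrt{2} \sqrt{p}$ ($K{\left(p \right)} = \sqrt{2 p} = \sqrt{2} \sqrt{p}$)
$- 131 K{\left(-5 - g{\left(-3 \right)} \right)} - \left(60 + 7 \left(-4\right)\right) = - 131 \sqrt{2} \sqrt{-5 - \left(-3\right) \left(-3\right)} - \left(60 + 7 \left(-4\right)\right) = - 131 \sqrt{2} \sqrt{-5 - 9} - 32 = - 131 \sqrt{2} \sqrt{-5 - 9} + \left(-60 + 28\right) = - 131 \sqrt{2} \sqrt{-14} - 32 = - 131 \sqrt{2} i \sqrt{14} - 32 = - 131 \cdot 2 i \sqrt{7} - 32 = - 262 i \sqrt{7} - 32 = -32 - 262 i \sqrt{7}$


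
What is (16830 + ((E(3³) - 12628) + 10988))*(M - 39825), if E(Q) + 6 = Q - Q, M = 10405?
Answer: -446713280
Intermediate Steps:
E(Q) = -6 (E(Q) = -6 + (Q - Q) = -6 + 0 = -6)
(16830 + ((E(3³) - 12628) + 10988))*(M - 39825) = (16830 + ((-6 - 12628) + 10988))*(10405 - 39825) = (16830 + (-12634 + 10988))*(-29420) = (16830 - 1646)*(-29420) = 15184*(-29420) = -446713280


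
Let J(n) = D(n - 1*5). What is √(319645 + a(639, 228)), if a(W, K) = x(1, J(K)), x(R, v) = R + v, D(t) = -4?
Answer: √319642 ≈ 565.37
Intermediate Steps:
J(n) = -4
a(W, K) = -3 (a(W, K) = 1 - 4 = -3)
√(319645 + a(639, 228)) = √(319645 - 3) = √319642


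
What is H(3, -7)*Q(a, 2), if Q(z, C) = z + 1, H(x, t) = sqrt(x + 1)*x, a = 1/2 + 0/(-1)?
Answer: 9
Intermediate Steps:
a = 1/2 (a = 1*(1/2) + 0*(-1) = 1/2 + 0 = 1/2 ≈ 0.50000)
H(x, t) = x*sqrt(1 + x) (H(x, t) = sqrt(1 + x)*x = x*sqrt(1 + x))
Q(z, C) = 1 + z
H(3, -7)*Q(a, 2) = (3*sqrt(1 + 3))*(1 + 1/2) = (3*sqrt(4))*(3/2) = (3*2)*(3/2) = 6*(3/2) = 9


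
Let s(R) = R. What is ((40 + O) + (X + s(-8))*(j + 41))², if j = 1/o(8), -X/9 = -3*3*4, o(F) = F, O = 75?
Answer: 687540841/4 ≈ 1.7189e+8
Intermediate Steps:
X = 324 (X = -9*(-3*3)*4 = -(-81)*4 = -9*(-36) = 324)
j = ⅛ (j = 1/8 = ⅛ ≈ 0.12500)
((40 + O) + (X + s(-8))*(j + 41))² = ((40 + 75) + (324 - 8)*(⅛ + 41))² = (115 + 316*(329/8))² = (115 + 25991/2)² = (26221/2)² = 687540841/4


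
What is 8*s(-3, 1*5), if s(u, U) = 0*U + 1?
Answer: 8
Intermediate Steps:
s(u, U) = 1 (s(u, U) = 0 + 1 = 1)
8*s(-3, 1*5) = 8*1 = 8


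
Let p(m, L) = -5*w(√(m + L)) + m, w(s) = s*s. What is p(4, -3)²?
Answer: 1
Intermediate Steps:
w(s) = s²
p(m, L) = -5*L - 4*m (p(m, L) = -(5*L + 5*m) + m = -5*(L + m) + m = (-5*L - 5*m) + m = -5*L - 4*m)
p(4, -3)² = (-5*(-3) - 4*4)² = (15 - 16)² = (-1)² = 1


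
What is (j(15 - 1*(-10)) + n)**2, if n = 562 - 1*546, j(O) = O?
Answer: 1681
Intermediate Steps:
n = 16 (n = 562 - 546 = 16)
(j(15 - 1*(-10)) + n)**2 = ((15 - 1*(-10)) + 16)**2 = ((15 + 10) + 16)**2 = (25 + 16)**2 = 41**2 = 1681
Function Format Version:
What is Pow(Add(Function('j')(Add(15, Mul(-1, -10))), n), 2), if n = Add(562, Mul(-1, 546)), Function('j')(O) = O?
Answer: 1681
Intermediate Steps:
n = 16 (n = Add(562, -546) = 16)
Pow(Add(Function('j')(Add(15, Mul(-1, -10))), n), 2) = Pow(Add(Add(15, Mul(-1, -10)), 16), 2) = Pow(Add(Add(15, 10), 16), 2) = Pow(Add(25, 16), 2) = Pow(41, 2) = 1681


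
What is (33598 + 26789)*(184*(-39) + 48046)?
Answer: 2468016690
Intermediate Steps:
(33598 + 26789)*(184*(-39) + 48046) = 60387*(-7176 + 48046) = 60387*40870 = 2468016690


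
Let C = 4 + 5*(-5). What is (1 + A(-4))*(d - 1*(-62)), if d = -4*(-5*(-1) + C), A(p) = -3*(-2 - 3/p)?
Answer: 1197/2 ≈ 598.50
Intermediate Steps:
C = -21 (C = 4 - 25 = -21)
A(p) = 6 + 9/p
d = 64 (d = -4*(-5*(-1) - 21) = -4*(5 - 21) = -4*(-16) = 64)
(1 + A(-4))*(d - 1*(-62)) = (1 + (6 + 9/(-4)))*(64 - 1*(-62)) = (1 + (6 + 9*(-1/4)))*(64 + 62) = (1 + (6 - 9/4))*126 = (1 + 15/4)*126 = (19/4)*126 = 1197/2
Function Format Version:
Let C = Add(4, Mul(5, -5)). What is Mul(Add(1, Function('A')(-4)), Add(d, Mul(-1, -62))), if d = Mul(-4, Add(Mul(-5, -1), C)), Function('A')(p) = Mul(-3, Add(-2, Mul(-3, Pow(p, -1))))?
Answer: Rational(1197, 2) ≈ 598.50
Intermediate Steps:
C = -21 (C = Add(4, -25) = -21)
Function('A')(p) = Add(6, Mul(9, Pow(p, -1)))
d = 64 (d = Mul(-4, Add(Mul(-5, -1), -21)) = Mul(-4, Add(5, -21)) = Mul(-4, -16) = 64)
Mul(Add(1, Function('A')(-4)), Add(d, Mul(-1, -62))) = Mul(Add(1, Add(6, Mul(9, Pow(-4, -1)))), Add(64, Mul(-1, -62))) = Mul(Add(1, Add(6, Mul(9, Rational(-1, 4)))), Add(64, 62)) = Mul(Add(1, Add(6, Rational(-9, 4))), 126) = Mul(Add(1, Rational(15, 4)), 126) = Mul(Rational(19, 4), 126) = Rational(1197, 2)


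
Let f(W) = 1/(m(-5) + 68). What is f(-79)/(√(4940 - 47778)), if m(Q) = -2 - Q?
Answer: -I*√42838/3041498 ≈ -6.805e-5*I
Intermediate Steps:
f(W) = 1/71 (f(W) = 1/((-2 - 1*(-5)) + 68) = 1/((-2 + 5) + 68) = 1/(3 + 68) = 1/71)
f(-79)/(√(4940 - 47778)) = 1/(71*(√(4940 - 47778))) = 1/(71*(√(-42838))) = 1/(71*((I*√42838))) = (-I*√42838/42838)/71 = -I*√42838/3041498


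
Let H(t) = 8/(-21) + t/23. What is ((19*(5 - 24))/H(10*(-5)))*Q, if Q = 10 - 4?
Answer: 523089/617 ≈ 847.79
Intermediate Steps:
H(t) = -8/21 + t/23 (H(t) = 8*(-1/21) + t*(1/23) = -8/21 + t/23)
Q = 6
((19*(5 - 24))/H(10*(-5)))*Q = ((19*(5 - 24))/(-8/21 + (10*(-5))/23))*6 = ((19*(-19))/(-8/21 + (1/23)*(-50)))*6 = -361/(-8/21 - 50/23)*6 = -361/(-1234/483)*6 = -361*(-483/1234)*6 = (174363/1234)*6 = 523089/617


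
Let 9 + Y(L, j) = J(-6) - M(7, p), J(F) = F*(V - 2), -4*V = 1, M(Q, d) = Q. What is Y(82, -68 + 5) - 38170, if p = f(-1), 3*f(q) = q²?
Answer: -76345/2 ≈ -38173.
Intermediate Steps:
f(q) = q²/3
p = ⅓ (p = (⅓)*(-1)² = (⅓)*1 = ⅓ ≈ 0.33333)
V = -¼ (V = -¼*1 = -¼ ≈ -0.25000)
J(F) = -9*F/4 (J(F) = F*(-¼ - 2) = F*(-9/4) = -9*F/4)
Y(L, j) = -5/2 (Y(L, j) = -9 + (-9/4*(-6) - 1*7) = -9 + (27/2 - 7) = -9 + 13/2 = -5/2)
Y(82, -68 + 5) - 38170 = -5/2 - 38170 = -76345/2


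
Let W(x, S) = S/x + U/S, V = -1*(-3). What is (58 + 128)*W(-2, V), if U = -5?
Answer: -589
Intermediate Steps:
V = 3
W(x, S) = -5/S + S/x (W(x, S) = S/x - 5/S = -5/S + S/x)
(58 + 128)*W(-2, V) = (58 + 128)*(-5/3 + 3/(-2)) = 186*(-5*⅓ + 3*(-½)) = 186*(-5/3 - 3/2) = 186*(-19/6) = -589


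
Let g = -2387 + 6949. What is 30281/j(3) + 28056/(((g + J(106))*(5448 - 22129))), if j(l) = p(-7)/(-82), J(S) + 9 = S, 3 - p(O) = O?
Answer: -4594619681959/18503995 ≈ -2.4830e+5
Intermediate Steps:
p(O) = 3 - O
g = 4562
J(S) = -9 + S
j(l) = -5/41 (j(l) = (3 - 1*(-7))/(-82) = (3 + 7)*(-1/82) = 10*(-1/82) = -5/41)
30281/j(3) + 28056/(((g + J(106))*(5448 - 22129))) = 30281/(-5/41) + 28056/(((4562 + (-9 + 106))*(5448 - 22129))) = 30281*(-41/5) + 28056/(((4562 + 97)*(-16681))) = -1241521/5 + 28056/((4659*(-16681))) = -1241521/5 + 28056/(-77716779) = -1241521/5 + 28056*(-1/77716779) = -1241521/5 - 1336/3700799 = -4594619681959/18503995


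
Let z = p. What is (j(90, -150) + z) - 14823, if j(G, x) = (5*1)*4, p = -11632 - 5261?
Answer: -31696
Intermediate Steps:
p = -16893
j(G, x) = 20 (j(G, x) = 5*4 = 20)
z = -16893
(j(90, -150) + z) - 14823 = (20 - 16893) - 14823 = -16873 - 14823 = -31696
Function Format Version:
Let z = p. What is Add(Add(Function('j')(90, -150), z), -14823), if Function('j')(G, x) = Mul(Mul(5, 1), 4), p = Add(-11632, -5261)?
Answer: -31696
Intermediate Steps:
p = -16893
Function('j')(G, x) = 20 (Function('j')(G, x) = Mul(5, 4) = 20)
z = -16893
Add(Add(Function('j')(90, -150), z), -14823) = Add(Add(20, -16893), -14823) = Add(-16873, -14823) = -31696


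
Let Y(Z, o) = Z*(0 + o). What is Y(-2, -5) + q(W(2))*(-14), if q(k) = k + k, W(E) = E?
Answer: -46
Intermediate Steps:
Y(Z, o) = Z*o
q(k) = 2*k
Y(-2, -5) + q(W(2))*(-14) = -2*(-5) + (2*2)*(-14) = 10 + 4*(-14) = 10 - 56 = -46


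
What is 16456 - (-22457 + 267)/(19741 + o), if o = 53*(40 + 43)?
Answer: 39727003/2414 ≈ 16457.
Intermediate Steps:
o = 4399 (o = 53*83 = 4399)
16456 - (-22457 + 267)/(19741 + o) = 16456 - (-22457 + 267)/(19741 + 4399) = 16456 - (-22190)/24140 = 16456 - 1*(-2219/2414) = 16456 + 2219/2414 = 39727003/2414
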